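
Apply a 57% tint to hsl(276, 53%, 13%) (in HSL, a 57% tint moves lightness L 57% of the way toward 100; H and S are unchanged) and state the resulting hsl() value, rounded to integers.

hsl(276, 53%, 63%)

L moves 57% from 13 toward 100: 13 + 49.59 = 62.59 → 63.
H and S are unchanged.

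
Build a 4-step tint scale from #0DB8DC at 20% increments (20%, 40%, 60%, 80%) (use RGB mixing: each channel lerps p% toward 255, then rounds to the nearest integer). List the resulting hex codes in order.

#0DB8DC is rgb(13, 184, 220).
20%: (13 + 48.4 = 61.4→61, 184 + 14.2 = 198.2→198, 220 + 7 = 227→227) → #3DC6E3
40%: (13 + 96.8 = 109.8→110, 184 + 28.4 = 212.4→212, 220 + 14 = 234→234) → #6ED4EA
60%: (13 + 145.2 = 158.2→158, 184 + 42.6 = 226.6→227, 220 + 21 = 241→241) → #9EE3F1
80%: (13 + 193.6 = 206.6→207, 184 + 56.8 = 240.8→241, 220 + 28 = 248→248) → #CFF1F8

#3DC6E3, #6ED4EA, #9EE3F1, #CFF1F8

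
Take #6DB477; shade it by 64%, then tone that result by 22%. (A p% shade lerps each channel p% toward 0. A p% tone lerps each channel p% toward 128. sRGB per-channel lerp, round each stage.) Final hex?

#6DB477 is rgb(109, 180, 119).
Per channel, c → c + 0.64(0 − c):
  R: 109 + 0.64×(0−109) = 109 − 69.76 = 39.24 → 39
  G: 180 + 0.64×(0−180) = 180 − 115.2 = 64.8 → 65
  B: 119 − 76.16 = 42.84 → 43
After the shade: rgb(39, 65, 43) = #27412B.
Per channel, c → c + 0.22(128 − c):
  R: 39 + 0.22×(128−39) = 39 + 19.58 = 58.58 → 59
  G: 65 + 0.22×(128−65) = 65 + 13.86 = 78.86 → 79
  B: 43 + 0.22×(128−43) = 43 + 18.7 = 61.7 → 62
rgb(59, 79, 62) = #3B4F3E.

#3B4F3E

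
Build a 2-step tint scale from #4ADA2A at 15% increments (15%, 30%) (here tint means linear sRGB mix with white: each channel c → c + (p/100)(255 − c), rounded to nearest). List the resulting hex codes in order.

#65E04A, #80E56A

#4ADA2A is rgb(74, 218, 42).
15%: (74 + 27.15 = 101.15→101, 218 + 5.55 = 223.55→224, 42 + 31.95 = 73.95→74) → #65E04A
30%: (74 + 54.3 = 128.3→128, 218 + 11.1 = 229.1→229, 42 + 63.9 = 105.9→106) → #80E56A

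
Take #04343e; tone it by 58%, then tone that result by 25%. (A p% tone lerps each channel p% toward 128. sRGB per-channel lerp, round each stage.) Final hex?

#59686b

#04343e is rgb(4, 52, 62).
Lerp each channel 58% toward 128:
  R: 4 + 71.92 = 75.92 → 76
  G: 52 + 0.58×(128−52) = 52 + 44.08 = 96.08 → 96
  B: 62 + 0.58×(128−62) = 62 + 38.28 = 100.28 → 100
After the tone: rgb(76, 96, 100) = #4c6064.
A 25% tone moves each channel 25% toward 128:
  R: 76 + 0.25×(128−76) = 76 + 13 = 89 → 89
  G: 96 + 8 = 104 → 104
  B: 100 + 7 = 107 → 107
rgb(89, 104, 107) = #59686b.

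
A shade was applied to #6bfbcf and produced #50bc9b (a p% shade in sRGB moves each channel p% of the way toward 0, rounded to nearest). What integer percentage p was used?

25%

#6bfbcf is rgb(107, 251, 207); #50bc9b is rgb(80, 188, 155).
On the G channel (widest range): 188 ≈ 251 + (p/100)(0 − 251), so p ≈ 100×(188 − 251)/(0 − 251) = -6300/-251 = 25.10.
p = 25 reproduces all three channels after rounding.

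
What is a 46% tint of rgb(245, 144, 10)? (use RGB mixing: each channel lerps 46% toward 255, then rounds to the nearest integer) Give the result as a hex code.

Lerp each channel 46% toward 255:
  R: 245 + 0.46×(255−245) = 245 + 4.6 = 249.6 → 250
  G: 144 + 51.06 = 195.06 → 195
  B: 10 + 0.46×(255−10) = 10 + 112.7 = 122.7 → 123
rgb(250, 195, 123) = #FAC37B.

#FAC37B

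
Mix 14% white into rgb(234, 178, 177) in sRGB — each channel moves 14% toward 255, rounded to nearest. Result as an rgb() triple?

rgb(237, 189, 188)

Per channel, c → c + 0.14(255 − c):
  R: 234 + 0.14×(255−234) = 234 + 2.94 = 236.94 → 237
  G: 178 + 10.78 = 188.78 → 189
  B: 177 + 10.92 = 187.92 → 188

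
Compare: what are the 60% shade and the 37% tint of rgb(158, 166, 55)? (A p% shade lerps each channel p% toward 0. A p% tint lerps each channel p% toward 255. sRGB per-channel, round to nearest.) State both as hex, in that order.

#3f4216, #c2c781

60% shade:
  R: 158 + 0.6×(0−158) = 158 − 94.8 = 63.2 → 63
  G: 166 − 99.6 = 66.4 → 66
  B: 55 + 0.6×(0−55) = 55 − 33 = 22 → 22
  → #3f4216
37% tint:
  R: 158 + 0.37×(255−158) = 158 + 35.89 = 193.89 → 194
  G: 166 + 0.37×(255−166) = 166 + 32.93 = 198.93 → 199
  B: 55 + 0.37×(255−55) = 55 + 74 = 129 → 129
  → #c2c781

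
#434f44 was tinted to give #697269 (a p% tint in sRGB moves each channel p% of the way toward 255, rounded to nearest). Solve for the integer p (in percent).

#434f44 is rgb(67, 79, 68); #697269 is rgb(105, 114, 105).
On the R channel (widest range): 105 ≈ 67 + (p/100)(255 − 67), so p ≈ 100×(105 − 67)/(255 − 67) = 3800/188 = 20.21.
p = 20 reproduces all three channels after rounding.

20%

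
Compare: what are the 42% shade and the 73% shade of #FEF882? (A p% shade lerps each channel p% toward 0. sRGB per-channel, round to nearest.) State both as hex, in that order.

#FEF882 is rgb(254, 248, 130).
42% shade:
  R: 254 + 0.42×(0−254) = 254 − 106.68 = 147.32 → 147
  G: 248 + 0.42×(0−248) = 248 − 104.16 = 143.84 → 144
  B: 130 + 0.42×(0−130) = 130 − 54.6 = 75.4 → 75
  → #93904B
73% shade:
  R: 254 + 0.73×(0−254) = 254 − 185.42 = 68.58 → 69
  G: 248 + 0.73×(0−248) = 248 − 181.04 = 66.96 → 67
  B: 130 + 0.73×(0−130) = 130 − 94.9 = 35.1 → 35
  → #454323

#93904B, #454323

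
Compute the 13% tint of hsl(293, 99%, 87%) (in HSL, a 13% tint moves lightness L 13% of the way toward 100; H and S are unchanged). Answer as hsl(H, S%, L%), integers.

hsl(293, 99%, 89%)

L moves 13% from 87 toward 100: 87 + 1.69 = 88.69 → 89.
H and S are unchanged.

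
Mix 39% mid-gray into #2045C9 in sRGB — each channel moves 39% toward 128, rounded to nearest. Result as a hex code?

#455CAD

#2045C9 is rgb(32, 69, 201).
Per channel, c → c + 0.39(128 − c):
  R: 32 + 37.44 = 69.44 → 69
  G: 69 + 0.39×(128−69) = 69 + 23.01 = 92.01 → 92
  B: 201 − 28.47 = 172.53 → 173
rgb(69, 92, 173) = #455CAD.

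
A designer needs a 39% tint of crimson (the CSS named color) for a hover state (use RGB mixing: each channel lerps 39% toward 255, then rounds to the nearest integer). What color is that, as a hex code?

#ea7088

CSS crimson is rgb(220, 20, 60).
Lerp each channel 39% toward 255:
  R: 220 + 13.65 = 233.65 → 234
  G: 20 + 0.39×(255−20) = 20 + 91.65 = 111.65 → 112
  B: 60 + 76.05 = 136.05 → 136
rgb(234, 112, 136) = #ea7088.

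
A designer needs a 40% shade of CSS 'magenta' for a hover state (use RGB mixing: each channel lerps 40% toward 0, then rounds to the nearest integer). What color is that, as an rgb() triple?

rgb(153, 0, 153)

CSS magenta is rgb(255, 0, 255).
Per channel, c → c + 0.4(0 − c):
  R: 255 − 102 = 153 → 153
  G: 0 + 0 = 0 → 0
  B: 255 − 102 = 153 → 153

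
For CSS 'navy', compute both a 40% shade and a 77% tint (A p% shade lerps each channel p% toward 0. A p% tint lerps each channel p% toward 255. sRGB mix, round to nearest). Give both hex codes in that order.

CSS navy is rgb(0, 0, 128).
40% shade:
  R: 0 + 0.4×(0−0) = 0 + 0 = 0 → 0
  G: 0 + 0 = 0 → 0
  B: 128 + 0.4×(0−128) = 128 − 51.2 = 76.8 → 77
  → #00004d
77% tint:
  R: 0 + 196.35 = 196.35 → 196
  G: 0 + 196.35 = 196.35 → 196
  B: 128 + 0.77×(255−128) = 128 + 97.79 = 225.79 → 226
  → #c4c4e2

#00004d, #c4c4e2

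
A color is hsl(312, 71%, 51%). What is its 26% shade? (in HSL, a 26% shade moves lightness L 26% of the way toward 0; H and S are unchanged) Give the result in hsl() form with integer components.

L moves 26% from 51 toward 0: 51 − 13.26 = 37.74 → 38.
H and S are unchanged.

hsl(312, 71%, 38%)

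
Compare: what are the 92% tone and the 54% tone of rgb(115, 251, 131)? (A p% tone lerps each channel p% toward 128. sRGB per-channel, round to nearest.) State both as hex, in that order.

92% tone:
  R: 115 + 0.92×(128−115) = 115 + 11.96 = 126.96 → 127
  G: 251 − 113.16 = 137.84 → 138
  B: 131 + 0.92×(128−131) = 131 − 2.76 = 128.24 → 128
  → #7F8A80
54% tone:
  R: 115 + 0.54×(128−115) = 115 + 7.02 = 122.02 → 122
  G: 251 + 0.54×(128−251) = 251 − 66.42 = 184.58 → 185
  B: 131 − 1.62 = 129.38 → 129
  → #7AB981

#7F8A80, #7AB981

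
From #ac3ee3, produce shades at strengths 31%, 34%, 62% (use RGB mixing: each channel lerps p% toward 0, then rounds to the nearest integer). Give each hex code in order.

#ac3ee3 is rgb(172, 62, 227).
31%: (172 − 53.32 = 118.68→119, 62 − 19.22 = 42.78→43, 227 − 70.37 = 156.63→157) → #772b9d
34%: (172 − 58.48 = 113.52→114, 62 − 21.08 = 40.92→41, 227 − 77.18 = 149.82→150) → #722996
62%: (172 − 106.64 = 65.36→65, 62 − 38.44 = 23.56→24, 227 − 140.74 = 86.26→86) → #411856

#772b9d, #722996, #411856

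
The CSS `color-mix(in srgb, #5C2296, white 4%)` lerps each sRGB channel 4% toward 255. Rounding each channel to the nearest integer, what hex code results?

#632B9A

#5C2296 is rgb(92, 34, 150).
A 4% tint moves each channel 4% toward 255:
  R: 92 + 6.52 = 98.52 → 99
  G: 34 + 0.04×(255−34) = 34 + 8.84 = 42.84 → 43
  B: 150 + 0.04×(255−150) = 150 + 4.2 = 154.2 → 154
rgb(99, 43, 154) = #632B9A.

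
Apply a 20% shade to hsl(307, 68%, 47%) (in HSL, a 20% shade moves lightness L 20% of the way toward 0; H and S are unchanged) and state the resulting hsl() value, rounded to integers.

hsl(307, 68%, 38%)

L moves 20% from 47 toward 0: 47 − 9.4 = 37.6 → 38.
H and S are unchanged.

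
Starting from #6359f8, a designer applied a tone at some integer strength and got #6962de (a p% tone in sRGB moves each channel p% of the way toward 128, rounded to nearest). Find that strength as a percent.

#6359f8 is rgb(99, 89, 248); #6962de is rgb(105, 98, 222).
On the B channel (widest range): 222 ≈ 248 + (p/100)(128 − 248), so p ≈ 100×(222 − 248)/(128 − 248) = -2600/-120 = 21.67.
p = 22 reproduces all three channels after rounding.

22%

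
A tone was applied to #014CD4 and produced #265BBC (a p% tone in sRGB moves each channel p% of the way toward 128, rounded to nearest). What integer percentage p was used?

#014CD4 is rgb(1, 76, 212); #265BBC is rgb(38, 91, 188).
On the R channel (widest range): 38 ≈ 1 + (p/100)(128 − 1), so p ≈ 100×(38 − 1)/(128 − 1) = 3700/127 = 29.13.
p = 29 reproduces all three channels after rounding.

29%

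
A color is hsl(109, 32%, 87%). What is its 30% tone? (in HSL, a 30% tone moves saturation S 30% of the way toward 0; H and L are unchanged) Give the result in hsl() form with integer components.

S moves 30% from 32 toward 0: 32 − 9.6 = 22.4 → 22.
H and L are unchanged.

hsl(109, 22%, 87%)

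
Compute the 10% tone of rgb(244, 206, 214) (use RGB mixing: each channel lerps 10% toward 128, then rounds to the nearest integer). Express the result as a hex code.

Per channel, c → c + 0.1(128 − c):
  R: 244 + 0.1×(128−244) = 244 − 11.6 = 232.4 → 232
  G: 206 + 0.1×(128−206) = 206 − 7.8 = 198.2 → 198
  B: 214 − 8.6 = 205.4 → 205
rgb(232, 198, 205) = #e8c6cd.

#e8c6cd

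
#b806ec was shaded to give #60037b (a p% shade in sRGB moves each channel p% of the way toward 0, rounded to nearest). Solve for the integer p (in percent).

48%

#b806ec is rgb(184, 6, 236); #60037b is rgb(96, 3, 123).
On the B channel (widest range): 123 ≈ 236 + (p/100)(0 − 236), so p ≈ 100×(123 − 236)/(0 − 236) = -11300/-236 = 47.88.
p = 48 reproduces all three channels after rounding.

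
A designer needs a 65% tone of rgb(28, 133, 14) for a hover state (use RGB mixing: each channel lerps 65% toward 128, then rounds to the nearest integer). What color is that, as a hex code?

Lerp each channel 65% toward 128:
  R: 28 + 65 = 93 → 93
  G: 133 − 3.25 = 129.75 → 130
  B: 14 + 74.1 = 88.1 → 88
rgb(93, 130, 88) = #5d8258.

#5d8258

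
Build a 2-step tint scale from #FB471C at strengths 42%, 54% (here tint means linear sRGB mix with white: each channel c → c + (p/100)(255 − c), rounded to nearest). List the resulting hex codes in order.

#FD947B, #FDAA97

#FB471C is rgb(251, 71, 28).
42%: (251 + 1.68 = 252.68→253, 71 + 77.28 = 148.28→148, 28 + 95.34 = 123.34→123) → #FD947B
54%: (251 + 2.16 = 253.16→253, 71 + 99.36 = 170.36→170, 28 + 122.58 = 150.58→151) → #FDAA97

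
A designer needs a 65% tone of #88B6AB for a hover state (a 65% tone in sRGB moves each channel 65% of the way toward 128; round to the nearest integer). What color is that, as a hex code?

#83938F

#88B6AB is rgb(136, 182, 171).
Lerp each channel 65% toward 128:
  R: 136 − 5.2 = 130.8 → 131
  G: 182 + 0.65×(128−182) = 182 − 35.1 = 146.9 → 147
  B: 171 + 0.65×(128−171) = 171 − 27.95 = 143.05 → 143
rgb(131, 147, 143) = #83938F.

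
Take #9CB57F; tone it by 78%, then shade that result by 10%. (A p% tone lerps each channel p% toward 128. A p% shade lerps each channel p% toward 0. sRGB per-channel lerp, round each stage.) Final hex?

#9CB57F is rgb(156, 181, 127).
Lerp each channel 78% toward 128:
  R: 156 + 0.78×(128−156) = 156 − 21.84 = 134.16 → 134
  G: 181 + 0.78×(128−181) = 181 − 41.34 = 139.66 → 140
  B: 127 + 0.78×(128−127) = 127 + 0.78 = 127.78 → 128
After the tone: rgb(134, 140, 128) = #868C80.
Per channel, c → c + 0.1(0 − c):
  R: 134 − 13.4 = 120.6 → 121
  G: 140 + 0.1×(0−140) = 140 − 14 = 126 → 126
  B: 128 + 0.1×(0−128) = 128 − 12.8 = 115.2 → 115
rgb(121, 126, 115) = #797E73.

#797E73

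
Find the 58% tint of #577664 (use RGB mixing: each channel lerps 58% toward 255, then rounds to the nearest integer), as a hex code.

#B8C5BE

#577664 is rgb(87, 118, 100).
Per channel, c → c + 0.58(255 − c):
  R: 87 + 97.44 = 184.44 → 184
  G: 118 + 0.58×(255−118) = 118 + 79.46 = 197.46 → 197
  B: 100 + 89.9 = 189.9 → 190
rgb(184, 197, 190) = #B8C5BE.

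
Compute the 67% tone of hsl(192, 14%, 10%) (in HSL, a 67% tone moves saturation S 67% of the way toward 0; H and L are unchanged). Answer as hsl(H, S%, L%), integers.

hsl(192, 5%, 10%)

S moves 67% from 14 toward 0: 14 − 9.38 = 4.62 → 5.
H and L are unchanged.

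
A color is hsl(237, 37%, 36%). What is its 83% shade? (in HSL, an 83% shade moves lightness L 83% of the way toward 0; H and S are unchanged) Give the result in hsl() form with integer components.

hsl(237, 37%, 6%)

L moves 83% from 36 toward 0: 36 − 29.88 = 6.12 → 6.
H and S are unchanged.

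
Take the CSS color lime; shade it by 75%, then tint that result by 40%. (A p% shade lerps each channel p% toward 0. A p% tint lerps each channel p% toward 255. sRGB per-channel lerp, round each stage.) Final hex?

#668C66

CSS lime is rgb(0, 255, 0).
Per channel, c → c + 0.75(0 − c):
  R: 0 + 0 = 0 → 0
  G: 255 + 0.75×(0−255) = 255 − 191.25 = 63.75 → 64
  B: 0 + 0 = 0 → 0
After the shade: rgb(0, 64, 0) = #004000.
Per channel, c → c + 0.4(255 − c):
  R: 0 + 102 = 102 → 102
  G: 64 + 76.4 = 140.4 → 140
  B: 0 + 0.4×(255−0) = 0 + 102 = 102 → 102
rgb(102, 140, 102) = #668C66.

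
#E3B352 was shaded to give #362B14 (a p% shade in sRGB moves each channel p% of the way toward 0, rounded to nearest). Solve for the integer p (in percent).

#E3B352 is rgb(227, 179, 82); #362B14 is rgb(54, 43, 20).
On the R channel (widest range): 54 ≈ 227 + (p/100)(0 − 227), so p ≈ 100×(54 − 227)/(0 − 227) = -17300/-227 = 76.21.
p = 76 reproduces all three channels after rounding.

76%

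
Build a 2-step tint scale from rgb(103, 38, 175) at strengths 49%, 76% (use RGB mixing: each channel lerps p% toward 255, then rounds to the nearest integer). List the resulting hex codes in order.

49%: (103 + 74.48 = 177.48→177, 38 + 106.33 = 144.33→144, 175 + 39.2 = 214.2→214) → #B190D6
76%: (103 + 115.52 = 218.52→219, 38 + 164.92 = 202.92→203, 175 + 60.8 = 235.8→236) → #DBCBEC

#B190D6, #DBCBEC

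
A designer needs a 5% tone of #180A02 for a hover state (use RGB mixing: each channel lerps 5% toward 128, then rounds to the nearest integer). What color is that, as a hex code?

#1D1008

#180A02 is rgb(24, 10, 2).
A 5% tone moves each channel 5% toward 128:
  R: 24 + 5.2 = 29.2 → 29
  G: 10 + 5.9 = 15.9 → 16
  B: 2 + 0.05×(128−2) = 2 + 6.3 = 8.3 → 8
rgb(29, 16, 8) = #1D1008.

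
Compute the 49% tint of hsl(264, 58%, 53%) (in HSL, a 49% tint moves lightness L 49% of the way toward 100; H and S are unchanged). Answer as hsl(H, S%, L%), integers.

L moves 49% from 53 toward 100: 53 + 23.03 = 76.03 → 76.
H and S are unchanged.

hsl(264, 58%, 76%)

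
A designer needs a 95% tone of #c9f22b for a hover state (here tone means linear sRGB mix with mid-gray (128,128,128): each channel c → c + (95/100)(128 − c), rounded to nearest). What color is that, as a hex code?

#84867c

#c9f22b is rgb(201, 242, 43).
Lerp each channel 95% toward 128:
  R: 201 − 69.35 = 131.65 → 132
  G: 242 + 0.95×(128−242) = 242 − 108.3 = 133.7 → 134
  B: 43 + 0.95×(128−43) = 43 + 80.75 = 123.75 → 124
rgb(132, 134, 124) = #84867c.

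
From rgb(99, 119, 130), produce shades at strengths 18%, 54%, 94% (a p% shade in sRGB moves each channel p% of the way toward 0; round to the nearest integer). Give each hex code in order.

18%: (99 − 17.82 = 81.18→81, 119 − 21.42 = 97.58→98, 130 − 23.4 = 106.6→107) → #51626B
54%: (99 − 53.46 = 45.54→46, 119 − 64.26 = 54.74→55, 130 − 70.2 = 59.8→60) → #2E373C
94%: (99 − 93.06 = 5.94→6, 119 − 111.86 = 7.14→7, 130 − 122.2 = 7.8→8) → #060708

#51626B, #2E373C, #060708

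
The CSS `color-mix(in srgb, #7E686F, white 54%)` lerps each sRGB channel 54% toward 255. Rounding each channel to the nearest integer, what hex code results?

#C4BABD

#7E686F is rgb(126, 104, 111).
A 54% tint moves each channel 54% toward 255:
  R: 126 + 0.54×(255−126) = 126 + 69.66 = 195.66 → 196
  G: 104 + 0.54×(255−104) = 104 + 81.54 = 185.54 → 186
  B: 111 + 0.54×(255−111) = 111 + 77.76 = 188.76 → 189
rgb(196, 186, 189) = #C4BABD.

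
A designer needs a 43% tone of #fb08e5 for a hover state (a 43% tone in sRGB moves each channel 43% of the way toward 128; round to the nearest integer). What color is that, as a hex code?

#fb08e5 is rgb(251, 8, 229).
Lerp each channel 43% toward 128:
  R: 251 − 52.89 = 198.11 → 198
  G: 8 + 51.6 = 59.6 → 60
  B: 229 − 43.43 = 185.57 → 186
rgb(198, 60, 186) = #c63cba.

#c63cba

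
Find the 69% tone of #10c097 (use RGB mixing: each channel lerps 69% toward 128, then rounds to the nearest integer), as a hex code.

#5d9487

#10c097 is rgb(16, 192, 151).
A 69% tone moves each channel 69% toward 128:
  R: 16 + 0.69×(128−16) = 16 + 77.28 = 93.28 → 93
  G: 192 + 0.69×(128−192) = 192 − 44.16 = 147.84 → 148
  B: 151 − 15.87 = 135.13 → 135
rgb(93, 148, 135) = #5d9487.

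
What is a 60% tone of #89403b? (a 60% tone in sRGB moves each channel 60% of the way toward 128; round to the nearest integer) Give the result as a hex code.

#846664

#89403b is rgb(137, 64, 59).
A 60% tone moves each channel 60% toward 128:
  R: 137 + 0.6×(128−137) = 137 − 5.4 = 131.6 → 132
  G: 64 + 0.6×(128−64) = 64 + 38.4 = 102.4 → 102
  B: 59 + 0.6×(128−59) = 59 + 41.4 = 100.4 → 100
rgb(132, 102, 100) = #846664.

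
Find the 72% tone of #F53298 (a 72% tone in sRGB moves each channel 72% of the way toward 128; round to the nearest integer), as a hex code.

#F53298 is rgb(245, 50, 152).
Lerp each channel 72% toward 128:
  R: 245 − 84.24 = 160.76 → 161
  G: 50 + 0.72×(128−50) = 50 + 56.16 = 106.16 → 106
  B: 152 + 0.72×(128−152) = 152 − 17.28 = 134.72 → 135
rgb(161, 106, 135) = #A16A87.

#A16A87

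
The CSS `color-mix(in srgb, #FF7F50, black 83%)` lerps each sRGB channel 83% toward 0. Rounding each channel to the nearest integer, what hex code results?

#FF7F50 is rgb(255, 127, 80).
Lerp each channel 83% toward 0:
  R: 255 − 211.65 = 43.35 → 43
  G: 127 + 0.83×(0−127) = 127 − 105.41 = 21.59 → 22
  B: 80 + 0.83×(0−80) = 80 − 66.4 = 13.6 → 14
rgb(43, 22, 14) = #2B160E.

#2B160E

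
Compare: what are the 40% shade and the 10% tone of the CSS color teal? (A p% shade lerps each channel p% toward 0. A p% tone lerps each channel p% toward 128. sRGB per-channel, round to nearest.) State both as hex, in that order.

CSS teal is rgb(0, 128, 128).
40% shade:
  R: 0 + 0.4×(0−0) = 0 + 0 = 0 → 0
  G: 128 + 0.4×(0−128) = 128 − 51.2 = 76.8 → 77
  B: 128 + 0.4×(0−128) = 128 − 51.2 = 76.8 → 77
  → #004D4D
10% tone:
  R: 0 + 0.1×(128−0) = 0 + 12.8 = 12.8 → 13
  G: 128 + 0 = 128 → 128
  B: 128 + 0.1×(128−128) = 128 + 0 = 128 → 128
  → #0D8080

#004D4D, #0D8080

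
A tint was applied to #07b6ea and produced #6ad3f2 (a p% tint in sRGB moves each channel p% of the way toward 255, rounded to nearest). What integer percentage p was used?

#07b6ea is rgb(7, 182, 234); #6ad3f2 is rgb(106, 211, 242).
On the R channel (widest range): 106 ≈ 7 + (p/100)(255 − 7), so p ≈ 100×(106 − 7)/(255 − 7) = 9900/248 = 39.92.
p = 40 reproduces all three channels after rounding.

40%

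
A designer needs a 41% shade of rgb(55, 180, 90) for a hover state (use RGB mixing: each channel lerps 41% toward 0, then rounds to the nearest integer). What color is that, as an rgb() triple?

Per channel, c → c + 0.41(0 − c):
  R: 55 + 0.41×(0−55) = 55 − 22.55 = 32.45 → 32
  G: 180 + 0.41×(0−180) = 180 − 73.8 = 106.2 → 106
  B: 90 + 0.41×(0−90) = 90 − 36.9 = 53.1 → 53

rgb(32, 106, 53)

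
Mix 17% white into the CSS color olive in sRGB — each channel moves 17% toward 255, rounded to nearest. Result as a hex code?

#96962B

CSS olive is rgb(128, 128, 0).
Per channel, c → c + 0.17(255 − c):
  R: 128 + 0.17×(255−128) = 128 + 21.59 = 149.59 → 150
  G: 128 + 0.17×(255−128) = 128 + 21.59 = 149.59 → 150
  B: 0 + 0.17×(255−0) = 0 + 43.35 = 43.35 → 43
rgb(150, 150, 43) = #96962B.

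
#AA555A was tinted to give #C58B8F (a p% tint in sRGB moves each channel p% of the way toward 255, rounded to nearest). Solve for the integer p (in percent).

32%

#AA555A is rgb(170, 85, 90); #C58B8F is rgb(197, 139, 143).
On the G channel (widest range): 139 ≈ 85 + (p/100)(255 − 85), so p ≈ 100×(139 − 85)/(255 − 85) = 5400/170 = 31.76.
p = 32 reproduces all three channels after rounding.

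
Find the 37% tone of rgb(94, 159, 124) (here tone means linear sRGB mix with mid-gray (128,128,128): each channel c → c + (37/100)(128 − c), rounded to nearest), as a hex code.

Per channel, c → c + 0.37(128 − c):
  R: 94 + 12.58 = 106.58 → 107
  G: 159 + 0.37×(128−159) = 159 − 11.47 = 147.53 → 148
  B: 124 + 0.37×(128−124) = 124 + 1.48 = 125.48 → 125
rgb(107, 148, 125) = #6B947D.

#6B947D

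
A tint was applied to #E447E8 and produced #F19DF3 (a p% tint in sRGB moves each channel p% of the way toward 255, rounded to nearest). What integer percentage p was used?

47%

#E447E8 is rgb(228, 71, 232); #F19DF3 is rgb(241, 157, 243).
On the G channel (widest range): 157 ≈ 71 + (p/100)(255 − 71), so p ≈ 100×(157 − 71)/(255 − 71) = 8600/184 = 46.74.
p = 47 reproduces all three channels after rounding.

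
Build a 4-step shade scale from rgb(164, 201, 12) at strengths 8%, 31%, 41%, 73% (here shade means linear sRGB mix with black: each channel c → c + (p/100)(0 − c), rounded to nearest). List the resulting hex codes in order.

#97b90b, #718b08, #617707, #2c3603

8%: (164 − 13.12 = 150.88→151, 201 − 16.08 = 184.92→185, 12 − 0.96 = 11.04→11) → #97b90b
31%: (164 − 50.84 = 113.16→113, 201 − 62.31 = 138.69→139, 12 − 3.72 = 8.28→8) → #718b08
41%: (164 − 67.24 = 96.76→97, 201 − 82.41 = 118.59→119, 12 − 4.92 = 7.08→7) → #617707
73%: (164 − 119.72 = 44.28→44, 201 − 146.73 = 54.27→54, 12 − 8.76 = 3.24→3) → #2c3603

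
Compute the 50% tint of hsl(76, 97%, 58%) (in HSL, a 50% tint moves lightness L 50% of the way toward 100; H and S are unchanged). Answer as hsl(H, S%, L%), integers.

L moves 50% from 58 toward 100: 58 + 21 = 79 → 79.
H and S are unchanged.

hsl(76, 97%, 79%)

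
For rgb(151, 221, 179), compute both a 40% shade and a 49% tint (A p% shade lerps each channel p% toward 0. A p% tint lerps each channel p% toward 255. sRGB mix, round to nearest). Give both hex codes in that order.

40% shade:
  R: 151 + 0.4×(0−151) = 151 − 60.4 = 90.6 → 91
  G: 221 + 0.4×(0−221) = 221 − 88.4 = 132.6 → 133
  B: 179 + 0.4×(0−179) = 179 − 71.6 = 107.4 → 107
  → #5B856B
49% tint:
  R: 151 + 0.49×(255−151) = 151 + 50.96 = 201.96 → 202
  G: 221 + 16.66 = 237.66 → 238
  B: 179 + 37.24 = 216.24 → 216
  → #CAEED8

#5B856B, #CAEED8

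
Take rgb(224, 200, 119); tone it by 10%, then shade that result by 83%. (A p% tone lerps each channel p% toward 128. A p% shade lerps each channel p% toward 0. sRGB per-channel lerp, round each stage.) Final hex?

#242114

Lerp each channel 10% toward 128:
  R: 224 − 9.6 = 214.4 → 214
  G: 200 − 7.2 = 192.8 → 193
  B: 119 + 0.1×(128−119) = 119 + 0.9 = 119.9 → 120
After the tone: rgb(214, 193, 120) = #D6C178.
Per channel, c → c + 0.83(0 − c):
  R: 214 + 0.83×(0−214) = 214 − 177.62 = 36.38 → 36
  G: 193 − 160.19 = 32.81 → 33
  B: 120 + 0.83×(0−120) = 120 − 99.6 = 20.4 → 20
rgb(36, 33, 20) = #242114.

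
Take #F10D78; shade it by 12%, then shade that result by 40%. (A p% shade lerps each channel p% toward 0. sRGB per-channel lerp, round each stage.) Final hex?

#F10D78 is rgb(241, 13, 120).
A 12% shade moves each channel 12% toward 0:
  R: 241 − 28.92 = 212.08 → 212
  G: 13 + 0.12×(0−13) = 13 − 1.56 = 11.44 → 11
  B: 120 − 14.4 = 105.6 → 106
After the shade: rgb(212, 11, 106) = #D40B6A.
A 40% shade moves each channel 40% toward 0:
  R: 212 − 84.8 = 127.2 → 127
  G: 11 + 0.4×(0−11) = 11 − 4.4 = 6.6 → 7
  B: 106 − 42.4 = 63.6 → 64
rgb(127, 7, 64) = #7F0740.

#7F0740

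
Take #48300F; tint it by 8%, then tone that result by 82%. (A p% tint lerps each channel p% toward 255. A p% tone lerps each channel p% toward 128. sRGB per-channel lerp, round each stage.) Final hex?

#79756F

#48300F is rgb(72, 48, 15).
Lerp each channel 8% toward 255:
  R: 72 + 14.64 = 86.64 → 87
  G: 48 + 0.08×(255−48) = 48 + 16.56 = 64.56 → 65
  B: 15 + 19.2 = 34.2 → 34
After the tint: rgb(87, 65, 34) = #574122.
Per channel, c → c + 0.82(128 − c):
  R: 87 + 0.82×(128−87) = 87 + 33.62 = 120.62 → 121
  G: 65 + 0.82×(128−65) = 65 + 51.66 = 116.66 → 117
  B: 34 + 0.82×(128−34) = 34 + 77.08 = 111.08 → 111
rgb(121, 117, 111) = #79756F.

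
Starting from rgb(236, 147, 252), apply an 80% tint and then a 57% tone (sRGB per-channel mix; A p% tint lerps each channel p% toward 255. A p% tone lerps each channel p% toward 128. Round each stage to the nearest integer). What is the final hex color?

#B5ADB6

Lerp each channel 80% toward 255:
  R: 236 + 0.8×(255−236) = 236 + 15.2 = 251.2 → 251
  G: 147 + 86.4 = 233.4 → 233
  B: 252 + 2.4 = 254.4 → 254
After the tint: rgb(251, 233, 254) = #FBE9FE.
A 57% tone moves each channel 57% toward 128:
  R: 251 − 70.11 = 180.89 → 181
  G: 233 − 59.85 = 173.15 → 173
  B: 254 + 0.57×(128−254) = 254 − 71.82 = 182.18 → 182
rgb(181, 173, 182) = #B5ADB6.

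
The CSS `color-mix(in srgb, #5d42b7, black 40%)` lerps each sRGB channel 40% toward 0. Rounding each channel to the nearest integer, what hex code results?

#38286e

#5d42b7 is rgb(93, 66, 183).
Per channel, c → c + 0.4(0 − c):
  R: 93 − 37.2 = 55.8 → 56
  G: 66 − 26.4 = 39.6 → 40
  B: 183 + 0.4×(0−183) = 183 − 73.2 = 109.8 → 110
rgb(56, 40, 110) = #38286e.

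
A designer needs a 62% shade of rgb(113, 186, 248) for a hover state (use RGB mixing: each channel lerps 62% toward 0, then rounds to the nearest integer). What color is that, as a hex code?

#2B475E

A 62% shade moves each channel 62% toward 0:
  R: 113 − 70.06 = 42.94 → 43
  G: 186 + 0.62×(0−186) = 186 − 115.32 = 70.68 → 71
  B: 248 + 0.62×(0−248) = 248 − 153.76 = 94.24 → 94
rgb(43, 71, 94) = #2B475E.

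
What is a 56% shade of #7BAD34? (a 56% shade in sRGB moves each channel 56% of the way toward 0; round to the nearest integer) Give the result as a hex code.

#7BAD34 is rgb(123, 173, 52).
Lerp each channel 56% toward 0:
  R: 123 − 68.88 = 54.12 → 54
  G: 173 + 0.56×(0−173) = 173 − 96.88 = 76.12 → 76
  B: 52 − 29.12 = 22.88 → 23
rgb(54, 76, 23) = #364C17.

#364C17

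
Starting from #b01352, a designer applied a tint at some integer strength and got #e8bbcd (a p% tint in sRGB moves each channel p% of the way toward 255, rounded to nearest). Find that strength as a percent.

#b01352 is rgb(176, 19, 82); #e8bbcd is rgb(232, 187, 205).
On the G channel (widest range): 187 ≈ 19 + (p/100)(255 − 19), so p ≈ 100×(187 − 19)/(255 − 19) = 16800/236 = 71.19.
p = 71 reproduces all three channels after rounding.

71%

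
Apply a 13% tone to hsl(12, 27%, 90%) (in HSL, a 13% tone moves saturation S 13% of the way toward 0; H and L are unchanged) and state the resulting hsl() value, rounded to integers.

S moves 13% from 27 toward 0: 27 − 3.51 = 23.49 → 23.
H and L are unchanged.

hsl(12, 23%, 90%)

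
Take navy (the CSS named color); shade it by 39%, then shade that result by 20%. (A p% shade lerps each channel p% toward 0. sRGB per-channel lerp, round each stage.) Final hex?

#00003e

CSS navy is rgb(0, 0, 128).
Lerp each channel 39% toward 0:
  R: 0 + 0 = 0 → 0
  G: 0 + 0 = 0 → 0
  B: 128 + 0.39×(0−128) = 128 − 49.92 = 78.08 → 78
After the shade: rgb(0, 0, 78) = #00004e.
Per channel, c → c + 0.2(0 − c):
  R: 0 + 0 = 0 → 0
  G: 0 + 0.2×(0−0) = 0 + 0 = 0 → 0
  B: 78 − 15.6 = 62.4 → 62
rgb(0, 0, 62) = #00003e.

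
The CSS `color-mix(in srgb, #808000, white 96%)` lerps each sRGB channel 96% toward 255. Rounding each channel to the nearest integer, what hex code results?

#FAFAF5

#808000 is rgb(128, 128, 0).
Per channel, c → c + 0.96(255 − c):
  R: 128 + 0.96×(255−128) = 128 + 121.92 = 249.92 → 250
  G: 128 + 0.96×(255−128) = 128 + 121.92 = 249.92 → 250
  B: 0 + 244.8 = 244.8 → 245
rgb(250, 250, 245) = #FAFAF5.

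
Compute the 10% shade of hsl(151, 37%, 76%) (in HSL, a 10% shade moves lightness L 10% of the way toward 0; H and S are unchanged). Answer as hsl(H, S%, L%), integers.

L moves 10% from 76 toward 0: 76 − 7.6 = 68.4 → 68.
H and S are unchanged.

hsl(151, 37%, 68%)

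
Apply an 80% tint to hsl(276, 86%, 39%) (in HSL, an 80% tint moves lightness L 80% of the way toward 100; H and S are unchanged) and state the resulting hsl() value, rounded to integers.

hsl(276, 86%, 88%)

L moves 80% from 39 toward 100: 39 + 48.8 = 87.8 → 88.
H and S are unchanged.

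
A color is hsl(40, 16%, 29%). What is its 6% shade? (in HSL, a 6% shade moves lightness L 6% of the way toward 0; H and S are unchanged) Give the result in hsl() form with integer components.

L moves 6% from 29 toward 0: 29 − 1.74 = 27.26 → 27.
H and S are unchanged.

hsl(40, 16%, 27%)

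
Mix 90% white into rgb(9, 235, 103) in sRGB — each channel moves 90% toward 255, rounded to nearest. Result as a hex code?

Lerp each channel 90% toward 255:
  R: 9 + 0.9×(255−9) = 9 + 221.4 = 230.4 → 230
  G: 235 + 18 = 253 → 253
  B: 103 + 0.9×(255−103) = 103 + 136.8 = 239.8 → 240
rgb(230, 253, 240) = #e6fdf0.

#e6fdf0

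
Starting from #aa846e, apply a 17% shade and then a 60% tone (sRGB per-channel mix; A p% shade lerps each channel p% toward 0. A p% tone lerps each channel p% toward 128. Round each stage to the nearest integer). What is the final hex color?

#aa846e is rgb(170, 132, 110).
Lerp each channel 17% toward 0:
  R: 170 + 0.17×(0−170) = 170 − 28.9 = 141.1 → 141
  G: 132 + 0.17×(0−132) = 132 − 22.44 = 109.56 → 110
  B: 110 − 18.7 = 91.3 → 91
After the shade: rgb(141, 110, 91) = #8d6e5b.
Per channel, c → c + 0.6(128 − c):
  R: 141 + 0.6×(128−141) = 141 − 7.8 = 133.2 → 133
  G: 110 + 10.8 = 120.8 → 121
  B: 91 + 0.6×(128−91) = 91 + 22.2 = 113.2 → 113
rgb(133, 121, 113) = #857971.

#857971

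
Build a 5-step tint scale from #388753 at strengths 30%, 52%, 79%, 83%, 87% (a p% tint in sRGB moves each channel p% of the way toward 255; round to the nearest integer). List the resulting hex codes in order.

#74AB87, #9FC5AC, #D5E6DB, #DDEBE2, #E5EFE9

#388753 is rgb(56, 135, 83).
30%: (56 + 59.7 = 115.7→116, 135 + 36 = 171→171, 83 + 51.6 = 134.6→135) → #74AB87
52%: (56 + 103.48 = 159.48→159, 135 + 62.4 = 197.4→197, 83 + 89.44 = 172.44→172) → #9FC5AC
79%: (56 + 157.21 = 213.21→213, 135 + 94.8 = 229.8→230, 83 + 135.88 = 218.88→219) → #D5E6DB
83%: (56 + 165.17 = 221.17→221, 135 + 99.6 = 234.6→235, 83 + 142.76 = 225.76→226) → #DDEBE2
87%: (56 + 173.13 = 229.13→229, 135 + 104.4 = 239.4→239, 83 + 149.64 = 232.64→233) → #E5EFE9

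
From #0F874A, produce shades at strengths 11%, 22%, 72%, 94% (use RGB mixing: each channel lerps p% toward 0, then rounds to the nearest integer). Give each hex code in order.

#0D7842, #0C693A, #042615, #010804

#0F874A is rgb(15, 135, 74).
11%: (15 − 1.65 = 13.35→13, 135 − 14.85 = 120.15→120, 74 − 8.14 = 65.86→66) → #0D7842
22%: (15 − 3.3 = 11.7→12, 135 − 29.7 = 105.3→105, 74 − 16.28 = 57.72→58) → #0C693A
72%: (15 − 10.8 = 4.2→4, 135 − 97.2 = 37.8→38, 74 − 53.28 = 20.72→21) → #042615
94%: (15 − 14.1 = 0.9→1, 135 − 126.9 = 8.1→8, 74 − 69.56 = 4.44→4) → #010804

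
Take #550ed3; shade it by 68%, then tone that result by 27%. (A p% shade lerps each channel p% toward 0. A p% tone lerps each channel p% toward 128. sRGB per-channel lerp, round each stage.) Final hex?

#550ed3 is rgb(85, 14, 211).
Lerp each channel 68% toward 0:
  R: 85 − 57.8 = 27.2 → 27
  G: 14 − 9.52 = 4.48 → 4
  B: 211 − 143.48 = 67.52 → 68
After the shade: rgb(27, 4, 68) = #1b0444.
Per channel, c → c + 0.27(128 − c):
  R: 27 + 27.27 = 54.27 → 54
  G: 4 + 33.48 = 37.48 → 37
  B: 68 + 0.27×(128−68) = 68 + 16.2 = 84.2 → 84
rgb(54, 37, 84) = #362554.

#362554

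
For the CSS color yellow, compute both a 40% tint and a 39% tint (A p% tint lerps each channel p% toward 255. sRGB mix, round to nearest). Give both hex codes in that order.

#ffff66, #ffff63

CSS yellow is rgb(255, 255, 0).
40% tint:
  R: 255 + 0 = 255 → 255
  G: 255 + 0.4×(255−255) = 255 + 0 = 255 → 255
  B: 0 + 102 = 102 → 102
  → #ffff66
39% tint:
  R: 255 + 0 = 255 → 255
  G: 255 + 0.39×(255−255) = 255 + 0 = 255 → 255
  B: 0 + 99.45 = 99.45 → 99
  → #ffff63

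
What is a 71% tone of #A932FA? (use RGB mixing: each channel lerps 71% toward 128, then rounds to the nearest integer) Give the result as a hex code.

#A932FA is rgb(169, 50, 250).
A 71% tone moves each channel 71% toward 128:
  R: 169 + 0.71×(128−169) = 169 − 29.11 = 139.89 → 140
  G: 50 + 0.71×(128−50) = 50 + 55.38 = 105.38 → 105
  B: 250 − 86.62 = 163.38 → 163
rgb(140, 105, 163) = #8C69A3.

#8C69A3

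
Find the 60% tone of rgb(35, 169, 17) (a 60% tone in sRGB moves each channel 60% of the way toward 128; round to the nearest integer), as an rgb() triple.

rgb(91, 144, 84)

Lerp each channel 60% toward 128:
  R: 35 + 55.8 = 90.8 → 91
  G: 169 + 0.6×(128−169) = 169 − 24.6 = 144.4 → 144
  B: 17 + 0.6×(128−17) = 17 + 66.6 = 83.6 → 84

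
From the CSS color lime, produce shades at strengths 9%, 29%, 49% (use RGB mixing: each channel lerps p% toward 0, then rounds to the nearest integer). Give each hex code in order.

#00e800, #00b500, #008200

CSS lime is rgb(0, 255, 0).
9%: (0→0, 255 − 22.95 = 232.05→232, 0→0) → #00e800
29%: (0→0, 255 − 73.95 = 181.05→181, 0→0) → #00b500
49%: (0→0, 255 − 124.95 = 130.05→130, 0→0) → #008200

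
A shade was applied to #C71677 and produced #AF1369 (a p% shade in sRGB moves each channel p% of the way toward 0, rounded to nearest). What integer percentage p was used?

#C71677 is rgb(199, 22, 119); #AF1369 is rgb(175, 19, 105).
On the R channel (widest range): 175 ≈ 199 + (p/100)(0 − 199), so p ≈ 100×(175 − 199)/(0 − 199) = -2400/-199 = 12.06.
p = 12 reproduces all three channels after rounding.

12%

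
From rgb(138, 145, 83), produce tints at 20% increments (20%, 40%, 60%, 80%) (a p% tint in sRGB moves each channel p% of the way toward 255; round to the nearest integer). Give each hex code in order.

20%: (138 + 23.4 = 161.4→161, 145 + 22 = 167→167, 83 + 34.4 = 117.4→117) → #A1A775
40%: (138 + 46.8 = 184.8→185, 145 + 44 = 189→189, 83 + 68.8 = 151.8→152) → #B9BD98
60%: (138 + 70.2 = 208.2→208, 145 + 66 = 211→211, 83 + 103.2 = 186.2→186) → #D0D3BA
80%: (138 + 93.6 = 231.6→232, 145 + 88 = 233→233, 83 + 137.6 = 220.6→221) → #E8E9DD

#A1A775, #B9BD98, #D0D3BA, #E8E9DD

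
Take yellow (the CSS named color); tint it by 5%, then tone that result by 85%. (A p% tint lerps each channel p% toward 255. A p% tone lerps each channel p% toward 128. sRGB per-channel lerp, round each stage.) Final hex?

CSS yellow is rgb(255, 255, 0).
A 5% tint moves each channel 5% toward 255:
  R: 255 + 0.05×(255−255) = 255 + 0 = 255 → 255
  G: 255 + 0.05×(255−255) = 255 + 0 = 255 → 255
  B: 0 + 12.75 = 12.75 → 13
After the tint: rgb(255, 255, 13) = #FFFF0D.
Per channel, c → c + 0.85(128 − c):
  R: 255 − 107.95 = 147.05 → 147
  G: 255 + 0.85×(128−255) = 255 − 107.95 = 147.05 → 147
  B: 13 + 97.75 = 110.75 → 111
rgb(147, 147, 111) = #93936F.

#93936F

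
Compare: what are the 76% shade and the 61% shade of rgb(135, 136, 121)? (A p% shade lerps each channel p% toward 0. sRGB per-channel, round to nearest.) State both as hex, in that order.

76% shade:
  R: 135 − 102.6 = 32.4 → 32
  G: 136 + 0.76×(0−136) = 136 − 103.36 = 32.64 → 33
  B: 121 + 0.76×(0−121) = 121 − 91.96 = 29.04 → 29
  → #20211D
61% shade:
  R: 135 + 0.61×(0−135) = 135 − 82.35 = 52.65 → 53
  G: 136 + 0.61×(0−136) = 136 − 82.96 = 53.04 → 53
  B: 121 + 0.61×(0−121) = 121 − 73.81 = 47.19 → 47
  → #35352F

#20211D, #35352F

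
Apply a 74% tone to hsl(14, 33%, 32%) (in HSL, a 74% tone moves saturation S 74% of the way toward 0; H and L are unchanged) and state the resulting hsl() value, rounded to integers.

S moves 74% from 33 toward 0: 33 − 24.42 = 8.58 → 9.
H and L are unchanged.

hsl(14, 9%, 32%)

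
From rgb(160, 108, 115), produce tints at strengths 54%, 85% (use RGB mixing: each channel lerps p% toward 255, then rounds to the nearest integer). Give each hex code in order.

54%: (160 + 51.3 = 211.3→211, 108 + 79.38 = 187.38→187, 115 + 75.6 = 190.6→191) → #d3bbbf
85%: (160 + 80.75 = 240.75→241, 108 + 124.95 = 232.95→233, 115 + 119 = 234→234) → #f1e9ea

#d3bbbf, #f1e9ea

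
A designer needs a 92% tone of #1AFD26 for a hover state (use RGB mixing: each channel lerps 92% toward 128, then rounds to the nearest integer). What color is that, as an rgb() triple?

rgb(120, 138, 121)

#1AFD26 is rgb(26, 253, 38).
Lerp each channel 92% toward 128:
  R: 26 + 0.92×(128−26) = 26 + 93.84 = 119.84 → 120
  G: 253 + 0.92×(128−253) = 253 − 115 = 138 → 138
  B: 38 + 82.8 = 120.8 → 121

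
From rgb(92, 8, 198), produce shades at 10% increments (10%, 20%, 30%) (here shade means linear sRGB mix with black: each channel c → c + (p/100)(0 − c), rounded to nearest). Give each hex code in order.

10%: (92 − 9.2 = 82.8→83, 8 − 0.8 = 7.2→7, 198 − 19.8 = 178.2→178) → #5307b2
20%: (92 − 18.4 = 73.6→74, 8 − 1.6 = 6.4→6, 198 − 39.6 = 158.4→158) → #4a069e
30%: (92 − 27.6 = 64.4→64, 8 − 2.4 = 5.6→6, 198 − 59.4 = 138.6→139) → #40068b

#5307b2, #4a069e, #40068b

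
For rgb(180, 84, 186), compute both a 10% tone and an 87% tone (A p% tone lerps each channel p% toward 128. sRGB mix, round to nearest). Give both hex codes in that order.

10% tone:
  R: 180 − 5.2 = 174.8 → 175
  G: 84 + 0.1×(128−84) = 84 + 4.4 = 88.4 → 88
  B: 186 − 5.8 = 180.2 → 180
  → #af58b4
87% tone:
  R: 180 + 0.87×(128−180) = 180 − 45.24 = 134.76 → 135
  G: 84 + 38.28 = 122.28 → 122
  B: 186 − 50.46 = 135.54 → 136
  → #877a88

#af58b4, #877a88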